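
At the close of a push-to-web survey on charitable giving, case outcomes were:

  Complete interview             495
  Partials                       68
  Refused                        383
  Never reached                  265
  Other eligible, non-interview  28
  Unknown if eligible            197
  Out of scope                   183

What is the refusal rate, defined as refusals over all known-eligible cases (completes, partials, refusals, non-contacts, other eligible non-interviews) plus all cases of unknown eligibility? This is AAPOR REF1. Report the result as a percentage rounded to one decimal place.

26.7%

Numerator: 383
Denom: 495 + 68 + 383 + 265 + 28 + 197 = 1436
REF1 = 383 / 1436 = 0.2667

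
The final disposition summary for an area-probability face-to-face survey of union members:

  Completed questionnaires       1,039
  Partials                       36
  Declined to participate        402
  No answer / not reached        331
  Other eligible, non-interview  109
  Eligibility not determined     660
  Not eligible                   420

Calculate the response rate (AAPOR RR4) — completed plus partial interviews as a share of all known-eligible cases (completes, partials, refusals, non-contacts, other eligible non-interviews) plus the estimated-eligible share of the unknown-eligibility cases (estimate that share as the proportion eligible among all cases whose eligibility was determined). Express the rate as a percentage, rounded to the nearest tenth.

Top: 1039 + 36 = 1075
Determined eligible: 1039 + 36 + 402 + 331 + 109 = 1917
e = 1917 / (1917 + 420) = 1917 / 2337 = 0.8203
Estimated eligible among unknowns: 0.8203 × 660 = 541.40
Denominator: 1917 + 541.40 = 2458.40
RR4 = 1075 / 2458.40 = 0.4373

43.7%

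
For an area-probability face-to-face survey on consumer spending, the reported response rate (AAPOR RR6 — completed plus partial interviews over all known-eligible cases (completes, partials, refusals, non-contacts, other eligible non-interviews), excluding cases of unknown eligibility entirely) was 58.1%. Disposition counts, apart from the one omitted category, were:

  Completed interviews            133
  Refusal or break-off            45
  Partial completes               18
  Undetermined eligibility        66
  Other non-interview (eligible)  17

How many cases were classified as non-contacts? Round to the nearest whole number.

47

Num → 133 + 18 = 151
RR6 = 151 / D = 0.581
D = 151 / 0.581 = 259.9
Rest of base = 213
non-contacts = 259.9 − 213 ≈ 47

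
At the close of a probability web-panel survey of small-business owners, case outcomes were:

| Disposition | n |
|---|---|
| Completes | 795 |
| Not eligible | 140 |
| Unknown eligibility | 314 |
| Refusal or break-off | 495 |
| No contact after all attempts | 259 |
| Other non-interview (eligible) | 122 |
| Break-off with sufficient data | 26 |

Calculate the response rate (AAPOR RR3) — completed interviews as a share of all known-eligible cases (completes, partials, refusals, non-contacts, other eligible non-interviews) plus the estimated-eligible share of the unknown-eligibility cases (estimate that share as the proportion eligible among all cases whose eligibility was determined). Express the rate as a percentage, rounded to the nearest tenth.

Numerator → 795
Known eligible → 795 + 26 + 495 + 259 + 122 = 1697
e = 1697 / (1697 + 140) = 1697 / 1837 = 0.9238
Estimated eligible among unknowns → 0.9238 × 314 = 290.07
Base → 1697 + 290.07 = 1987.07
RR3 = 795 / 1987.07 = 0.4001

40.0%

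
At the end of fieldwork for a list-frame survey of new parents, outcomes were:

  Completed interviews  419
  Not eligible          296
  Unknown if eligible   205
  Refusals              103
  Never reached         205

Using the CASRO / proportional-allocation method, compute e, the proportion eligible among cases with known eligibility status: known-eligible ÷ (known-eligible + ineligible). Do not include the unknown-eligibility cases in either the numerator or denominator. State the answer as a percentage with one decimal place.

71.1%

Determined eligible = 419 + 103 + 205 = 727
e = 727 / (727 + 296) = 727 / 1023 = 0.7107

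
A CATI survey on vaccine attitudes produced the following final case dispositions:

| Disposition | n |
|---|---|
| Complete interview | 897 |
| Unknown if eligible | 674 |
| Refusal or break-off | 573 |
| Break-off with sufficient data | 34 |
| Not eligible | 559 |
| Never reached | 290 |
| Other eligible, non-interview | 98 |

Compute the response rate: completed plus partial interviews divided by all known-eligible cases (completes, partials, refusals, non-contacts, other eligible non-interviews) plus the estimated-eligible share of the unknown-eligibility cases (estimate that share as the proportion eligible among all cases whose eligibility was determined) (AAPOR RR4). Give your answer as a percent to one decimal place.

Numerator → 897 + 34 = 931
Known eligible → 897 + 34 + 573 + 290 + 98 = 1892
e = 1892 / (1892 + 559) = 1892 / 2451 = 0.7719
Eligible share of unknowns → 0.7719 × 674 = 520.26
Denom → 1892 + 520.26 = 2412.26
RR4 = 931 / 2412.26 = 0.3859

38.6%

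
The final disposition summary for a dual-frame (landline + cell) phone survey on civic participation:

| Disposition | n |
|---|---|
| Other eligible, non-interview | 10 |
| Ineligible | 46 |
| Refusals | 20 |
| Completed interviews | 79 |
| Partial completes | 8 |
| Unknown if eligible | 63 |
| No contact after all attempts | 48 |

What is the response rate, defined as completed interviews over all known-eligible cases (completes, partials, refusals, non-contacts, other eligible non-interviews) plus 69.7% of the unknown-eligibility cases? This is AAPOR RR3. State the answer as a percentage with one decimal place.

Numerator = 79
Eligible (known) = 79 + 8 + 20 + 48 + 10 = 165
e × U = 0.6970 × 63 = 43.91
Denominator = 165 + 43.91 = 208.91
RR3 = 79 / 208.91 = 0.3782

37.8%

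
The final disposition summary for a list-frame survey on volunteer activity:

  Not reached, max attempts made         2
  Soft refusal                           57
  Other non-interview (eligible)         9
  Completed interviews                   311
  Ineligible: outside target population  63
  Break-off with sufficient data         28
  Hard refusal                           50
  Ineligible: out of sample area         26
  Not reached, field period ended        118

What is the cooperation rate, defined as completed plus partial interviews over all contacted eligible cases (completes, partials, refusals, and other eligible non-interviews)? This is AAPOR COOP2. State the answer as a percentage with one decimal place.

Declined to participate = 50 + 57 = 107
No contact after all attempts = 118 + 2 = 120
Ineligible = 63 + 26 = 89
Num: 311 + 28 = 339
Base: 311 + 28 + 107 + 9 = 455
COOP2 = 339 / 455 = 0.7451

74.5%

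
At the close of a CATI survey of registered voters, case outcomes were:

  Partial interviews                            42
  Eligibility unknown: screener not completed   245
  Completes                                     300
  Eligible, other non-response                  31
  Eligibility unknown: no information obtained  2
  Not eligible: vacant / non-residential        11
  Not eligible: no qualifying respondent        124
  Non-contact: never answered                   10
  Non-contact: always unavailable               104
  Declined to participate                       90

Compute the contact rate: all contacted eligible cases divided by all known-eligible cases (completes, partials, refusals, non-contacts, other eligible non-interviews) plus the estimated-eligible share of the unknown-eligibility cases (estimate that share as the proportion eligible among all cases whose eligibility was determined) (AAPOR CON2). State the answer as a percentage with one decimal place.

No contact after all attempts = 10 + 104 = 114
Eligibility not determined = 245 + 2 = 247
Out of scope = 124 + 11 = 135
Num: 300 + 42 + 90 + 31 = 463
Determined eligible: 300 + 42 + 90 + 114 + 31 = 577
e = 577 / (577 + 135) = 577 / 712 = 0.8104
Eligible share of unknowns: 0.8104 × 247 = 200.17
Denom: 577 + 200.17 = 777.17
CON2 = 463 / 777.17 = 0.5958

59.6%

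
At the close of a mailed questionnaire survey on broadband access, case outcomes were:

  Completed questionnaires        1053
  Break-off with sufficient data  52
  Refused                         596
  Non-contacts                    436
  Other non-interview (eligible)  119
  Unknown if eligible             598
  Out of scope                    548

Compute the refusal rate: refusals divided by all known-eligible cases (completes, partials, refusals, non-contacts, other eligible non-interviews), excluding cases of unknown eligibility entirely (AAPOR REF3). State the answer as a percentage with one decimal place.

26.4%

Num: 596
Base: 1053 + 52 + 596 + 436 + 119 = 2256
REF3 = 596 / 2256 = 0.2642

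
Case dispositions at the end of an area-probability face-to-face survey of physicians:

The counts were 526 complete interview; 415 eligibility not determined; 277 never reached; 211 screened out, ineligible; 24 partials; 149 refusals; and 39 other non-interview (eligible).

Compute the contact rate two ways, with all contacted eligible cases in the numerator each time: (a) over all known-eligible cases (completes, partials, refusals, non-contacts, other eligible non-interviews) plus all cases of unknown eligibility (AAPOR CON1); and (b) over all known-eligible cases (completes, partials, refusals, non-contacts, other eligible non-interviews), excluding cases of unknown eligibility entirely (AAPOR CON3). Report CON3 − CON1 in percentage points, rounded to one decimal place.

Num: 526 + 24 + 149 + 39 = 738
Denominator: 526 + 24 + 149 + 277 + 39 + 415 = 1430
CON1 = 738 / 1430 = 0.5161
Denominator: 526 + 24 + 149 + 277 + 39 = 1015
CON3 = 738 / 1015 = 0.7271
Difference = 72.71 − 51.61 = 21.10 percentage points

21.1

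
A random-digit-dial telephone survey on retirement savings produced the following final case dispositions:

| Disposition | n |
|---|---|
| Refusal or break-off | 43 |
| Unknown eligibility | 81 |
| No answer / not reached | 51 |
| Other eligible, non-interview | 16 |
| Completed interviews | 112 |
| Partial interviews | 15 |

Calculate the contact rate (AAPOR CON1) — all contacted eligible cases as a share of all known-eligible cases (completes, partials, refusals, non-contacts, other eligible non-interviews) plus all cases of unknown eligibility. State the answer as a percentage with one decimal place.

Numerator: 112 + 15 + 43 + 16 = 186
Denominator: 112 + 15 + 43 + 51 + 16 + 81 = 318
CON1 = 186 / 318 = 0.5849

58.5%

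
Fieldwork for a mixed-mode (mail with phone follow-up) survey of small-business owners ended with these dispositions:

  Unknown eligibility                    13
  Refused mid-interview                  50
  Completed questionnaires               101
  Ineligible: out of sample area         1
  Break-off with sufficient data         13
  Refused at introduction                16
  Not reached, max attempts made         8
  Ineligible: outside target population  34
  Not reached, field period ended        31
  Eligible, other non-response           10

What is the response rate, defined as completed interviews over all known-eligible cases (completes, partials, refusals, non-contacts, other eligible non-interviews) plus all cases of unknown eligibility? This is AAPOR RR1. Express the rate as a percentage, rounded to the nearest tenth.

Refused = 16 + 50 = 66
Non-contacts = 31 + 8 = 39
Out of scope = 34 + 1 = 35
Num: 101
Denominator: 101 + 13 + 66 + 39 + 10 + 13 = 242
RR1 = 101 / 242 = 0.4174

41.7%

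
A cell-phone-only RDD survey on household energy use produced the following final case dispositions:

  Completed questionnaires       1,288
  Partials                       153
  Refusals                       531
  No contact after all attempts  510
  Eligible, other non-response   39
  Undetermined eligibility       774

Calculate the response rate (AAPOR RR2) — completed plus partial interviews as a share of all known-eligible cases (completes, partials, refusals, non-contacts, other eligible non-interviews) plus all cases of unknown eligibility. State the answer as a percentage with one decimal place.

Top: 1288 + 153 = 1441
Denom: 1288 + 153 + 531 + 510 + 39 + 774 = 3295
RR2 = 1441 / 3295 = 0.4373

43.7%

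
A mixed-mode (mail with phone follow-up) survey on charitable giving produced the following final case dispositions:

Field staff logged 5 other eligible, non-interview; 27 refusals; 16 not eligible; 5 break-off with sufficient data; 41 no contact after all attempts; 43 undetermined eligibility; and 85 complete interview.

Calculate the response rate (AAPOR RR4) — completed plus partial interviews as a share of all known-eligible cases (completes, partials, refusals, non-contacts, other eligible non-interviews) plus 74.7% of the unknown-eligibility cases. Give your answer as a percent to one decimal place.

46.1%

Numerator: 85 + 5 = 90
Determined eligible: 85 + 5 + 27 + 41 + 5 = 163
Estimated eligible among unknowns: 0.7470 × 43 = 32.12
Base: 163 + 32.12 = 195.12
RR4 = 90 / 195.12 = 0.4613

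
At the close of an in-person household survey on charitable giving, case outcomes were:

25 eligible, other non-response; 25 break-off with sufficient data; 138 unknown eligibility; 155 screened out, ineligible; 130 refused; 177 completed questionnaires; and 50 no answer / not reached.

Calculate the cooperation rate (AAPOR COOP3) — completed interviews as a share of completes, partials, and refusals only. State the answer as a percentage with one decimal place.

53.3%

Num = 177
Base = 177 + 25 + 130 = 332
COOP3 = 177 / 332 = 0.5331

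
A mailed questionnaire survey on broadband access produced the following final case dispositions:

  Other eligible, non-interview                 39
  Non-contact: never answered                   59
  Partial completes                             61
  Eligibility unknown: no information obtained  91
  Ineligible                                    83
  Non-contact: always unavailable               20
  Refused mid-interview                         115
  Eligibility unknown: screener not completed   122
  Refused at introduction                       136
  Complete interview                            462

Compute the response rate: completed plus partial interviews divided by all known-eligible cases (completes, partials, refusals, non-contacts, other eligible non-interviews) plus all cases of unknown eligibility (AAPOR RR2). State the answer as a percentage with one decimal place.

47.3%

Refused = 136 + 115 = 251
Never reached = 59 + 20 = 79
Eligibility not determined = 122 + 91 = 213
Num: 462 + 61 = 523
Base: 462 + 61 + 251 + 79 + 39 + 213 = 1105
RR2 = 523 / 1105 = 0.4733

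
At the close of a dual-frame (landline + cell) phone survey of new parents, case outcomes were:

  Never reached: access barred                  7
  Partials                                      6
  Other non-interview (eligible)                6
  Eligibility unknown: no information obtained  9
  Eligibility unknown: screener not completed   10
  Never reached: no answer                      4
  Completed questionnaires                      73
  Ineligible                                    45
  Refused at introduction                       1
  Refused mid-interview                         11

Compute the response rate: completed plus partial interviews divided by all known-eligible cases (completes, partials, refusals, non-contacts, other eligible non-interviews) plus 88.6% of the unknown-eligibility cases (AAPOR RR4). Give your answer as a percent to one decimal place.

Refusals = 1 + 11 = 12
Non-contacts = 4 + 7 = 11
Unknown eligibility = 10 + 9 = 19
Num → 73 + 6 = 79
Determined eligible → 73 + 6 + 12 + 11 + 6 = 108
e × U → 0.8860 × 19 = 16.83
Base → 108 + 16.83 = 124.83
RR4 = 79 / 124.83 = 0.6329

63.3%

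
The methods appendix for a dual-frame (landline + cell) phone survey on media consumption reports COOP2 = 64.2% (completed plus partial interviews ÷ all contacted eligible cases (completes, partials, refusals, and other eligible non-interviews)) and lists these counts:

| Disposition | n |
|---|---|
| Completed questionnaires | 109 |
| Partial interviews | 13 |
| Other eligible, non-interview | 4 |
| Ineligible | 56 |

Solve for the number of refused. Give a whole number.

Top → 109 + 13 = 122
COOP2 = 122 / D = 0.642
D = 122 / 0.642 = 190.0
Rest of base = 126
refused = 190.0 − 126 ≈ 64

64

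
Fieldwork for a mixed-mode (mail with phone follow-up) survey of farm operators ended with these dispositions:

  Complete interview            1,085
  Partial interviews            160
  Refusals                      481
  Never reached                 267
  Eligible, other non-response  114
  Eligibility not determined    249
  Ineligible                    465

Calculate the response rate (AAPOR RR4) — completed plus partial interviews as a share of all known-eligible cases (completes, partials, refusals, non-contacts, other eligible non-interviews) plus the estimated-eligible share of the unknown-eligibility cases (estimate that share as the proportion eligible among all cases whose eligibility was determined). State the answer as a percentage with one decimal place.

Num → 1085 + 160 = 1245
Determined eligible → 1085 + 160 + 481 + 267 + 114 = 2107
e = 2107 / (2107 + 465) = 2107 / 2572 = 0.8192
Eligible share of unknowns → 0.8192 × 249 = 203.98
Base → 2107 + 203.98 = 2310.98
RR4 = 1245 / 2310.98 = 0.5387

53.9%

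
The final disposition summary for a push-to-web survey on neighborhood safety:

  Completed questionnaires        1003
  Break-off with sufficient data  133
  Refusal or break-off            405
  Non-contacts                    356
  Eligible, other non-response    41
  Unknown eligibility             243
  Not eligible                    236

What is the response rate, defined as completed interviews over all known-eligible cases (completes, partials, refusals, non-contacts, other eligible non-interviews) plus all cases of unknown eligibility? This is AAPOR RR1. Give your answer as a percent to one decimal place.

Numerator: 1003
Denominator: 1003 + 133 + 405 + 356 + 41 + 243 = 2181
RR1 = 1003 / 2181 = 0.4599

46.0%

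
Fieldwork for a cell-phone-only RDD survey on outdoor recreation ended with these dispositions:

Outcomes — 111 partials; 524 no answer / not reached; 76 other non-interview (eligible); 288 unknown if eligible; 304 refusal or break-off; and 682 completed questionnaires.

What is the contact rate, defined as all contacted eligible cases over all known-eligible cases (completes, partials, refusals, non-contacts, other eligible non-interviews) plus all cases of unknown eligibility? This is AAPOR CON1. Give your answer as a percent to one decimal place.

59.1%

Top → 682 + 111 + 304 + 76 = 1173
Denominator → 682 + 111 + 304 + 524 + 76 + 288 = 1985
CON1 = 1173 / 1985 = 0.5909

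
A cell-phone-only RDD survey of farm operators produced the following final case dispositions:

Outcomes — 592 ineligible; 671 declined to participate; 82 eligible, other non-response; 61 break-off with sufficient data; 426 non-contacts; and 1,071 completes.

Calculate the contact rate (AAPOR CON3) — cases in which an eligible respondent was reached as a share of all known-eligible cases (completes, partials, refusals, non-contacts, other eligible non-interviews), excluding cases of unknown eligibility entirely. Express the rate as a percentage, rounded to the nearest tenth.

Numerator → 1071 + 61 + 671 + 82 = 1885
Denom → 1071 + 61 + 671 + 426 + 82 = 2311
CON3 = 1885 / 2311 = 0.8157

81.6%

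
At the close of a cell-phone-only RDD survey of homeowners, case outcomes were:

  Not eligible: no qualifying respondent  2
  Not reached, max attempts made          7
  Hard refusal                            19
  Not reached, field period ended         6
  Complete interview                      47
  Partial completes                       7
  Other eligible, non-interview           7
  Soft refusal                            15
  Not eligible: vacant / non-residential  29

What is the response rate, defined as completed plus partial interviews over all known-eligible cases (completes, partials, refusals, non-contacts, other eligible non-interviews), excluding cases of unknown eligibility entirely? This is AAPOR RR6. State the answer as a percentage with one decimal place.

Refused = 19 + 15 = 34
Non-contacts = 6 + 7 = 13
Ineligible = 2 + 29 = 31
Num = 47 + 7 = 54
Denom = 47 + 7 + 34 + 13 + 7 = 108
RR6 = 54 / 108 = 0.5000

50.0%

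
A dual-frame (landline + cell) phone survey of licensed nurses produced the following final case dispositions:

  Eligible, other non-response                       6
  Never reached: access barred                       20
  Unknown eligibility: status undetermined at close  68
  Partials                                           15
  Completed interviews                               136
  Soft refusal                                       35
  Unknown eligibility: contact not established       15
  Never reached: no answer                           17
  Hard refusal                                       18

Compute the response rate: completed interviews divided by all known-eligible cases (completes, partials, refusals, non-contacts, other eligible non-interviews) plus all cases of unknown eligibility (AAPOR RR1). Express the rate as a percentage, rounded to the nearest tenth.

Refused = 18 + 35 = 53
Non-contacts = 17 + 20 = 37
Eligibility not determined = 15 + 68 = 83
Num: 136
Denom: 136 + 15 + 53 + 37 + 6 + 83 = 330
RR1 = 136 / 330 = 0.4121

41.2%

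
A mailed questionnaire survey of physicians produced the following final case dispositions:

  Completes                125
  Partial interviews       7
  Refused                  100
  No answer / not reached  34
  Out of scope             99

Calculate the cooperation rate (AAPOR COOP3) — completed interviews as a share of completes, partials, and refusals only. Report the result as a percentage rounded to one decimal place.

Numerator: 125
Denom: 125 + 7 + 100 = 232
COOP3 = 125 / 232 = 0.5388

53.9%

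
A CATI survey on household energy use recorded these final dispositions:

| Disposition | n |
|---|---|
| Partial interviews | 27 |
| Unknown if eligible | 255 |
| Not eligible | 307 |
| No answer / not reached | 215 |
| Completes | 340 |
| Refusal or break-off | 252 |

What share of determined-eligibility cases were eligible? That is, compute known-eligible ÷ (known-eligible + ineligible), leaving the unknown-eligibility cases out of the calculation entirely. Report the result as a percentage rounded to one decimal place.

Eligible (known) → 340 + 27 + 252 + 215 = 834
e = 834 / (834 + 307) = 834 / 1141 = 0.7309

73.1%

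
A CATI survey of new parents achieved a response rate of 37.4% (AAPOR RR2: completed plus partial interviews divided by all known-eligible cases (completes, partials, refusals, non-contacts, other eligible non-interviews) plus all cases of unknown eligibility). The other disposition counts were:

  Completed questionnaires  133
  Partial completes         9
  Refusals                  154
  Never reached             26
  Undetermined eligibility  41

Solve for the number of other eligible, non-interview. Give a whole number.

Num = 133 + 9 = 142
RR2 = 142 / D = 0.374
D = 142 / 0.374 = 379.7
Rest of base = 363
other eligible, non-interview = 379.7 − 363 ≈ 17

17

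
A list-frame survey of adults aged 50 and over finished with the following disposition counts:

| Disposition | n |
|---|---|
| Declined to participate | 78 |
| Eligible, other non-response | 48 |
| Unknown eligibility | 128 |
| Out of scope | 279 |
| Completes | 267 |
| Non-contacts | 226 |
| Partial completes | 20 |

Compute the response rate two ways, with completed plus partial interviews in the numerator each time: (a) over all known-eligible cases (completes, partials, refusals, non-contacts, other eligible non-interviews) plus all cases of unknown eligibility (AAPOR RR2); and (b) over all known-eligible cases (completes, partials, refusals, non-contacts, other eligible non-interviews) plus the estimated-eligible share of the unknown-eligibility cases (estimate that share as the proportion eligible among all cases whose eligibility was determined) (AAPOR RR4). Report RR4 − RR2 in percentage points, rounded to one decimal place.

2.0

Num: 267 + 20 = 287
Base: 267 + 20 + 78 + 226 + 48 + 128 = 767
RR2 = 287 / 767 = 0.3742
Known eligible: 267 + 20 + 78 + 226 + 48 = 639
e = 639 / (639 + 279) = 639 / 918 = 0.6961
e × U: 0.6961 × 128 = 89.10
Base: 639 + 89.10 = 728.10
RR4 = 287 / 728.10 = 0.3942
Difference = 39.42 − 37.42 = 2.00 percentage points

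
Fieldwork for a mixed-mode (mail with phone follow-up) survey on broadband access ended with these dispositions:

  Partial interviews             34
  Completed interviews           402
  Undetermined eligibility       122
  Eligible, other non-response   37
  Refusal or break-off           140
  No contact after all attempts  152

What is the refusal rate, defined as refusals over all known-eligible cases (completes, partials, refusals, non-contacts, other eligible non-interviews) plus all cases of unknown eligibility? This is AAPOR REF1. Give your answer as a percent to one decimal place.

Num → 140
Denominator → 402 + 34 + 140 + 152 + 37 + 122 = 887
REF1 = 140 / 887 = 0.1578

15.8%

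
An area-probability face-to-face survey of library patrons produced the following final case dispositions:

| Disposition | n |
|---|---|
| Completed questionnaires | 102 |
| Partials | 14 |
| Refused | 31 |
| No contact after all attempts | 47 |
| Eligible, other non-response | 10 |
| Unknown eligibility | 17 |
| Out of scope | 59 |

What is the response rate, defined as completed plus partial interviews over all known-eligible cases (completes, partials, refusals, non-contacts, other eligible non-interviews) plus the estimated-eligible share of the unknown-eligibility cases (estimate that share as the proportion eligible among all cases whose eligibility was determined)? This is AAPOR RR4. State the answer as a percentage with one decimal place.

Top = 102 + 14 = 116
Known eligible = 102 + 14 + 31 + 47 + 10 = 204
e = 204 / (204 + 59) = 204 / 263 = 0.7757
Eligible share of unknowns = 0.7757 × 17 = 13.19
Base = 204 + 13.19 = 217.19
RR4 = 116 / 217.19 = 0.5341

53.4%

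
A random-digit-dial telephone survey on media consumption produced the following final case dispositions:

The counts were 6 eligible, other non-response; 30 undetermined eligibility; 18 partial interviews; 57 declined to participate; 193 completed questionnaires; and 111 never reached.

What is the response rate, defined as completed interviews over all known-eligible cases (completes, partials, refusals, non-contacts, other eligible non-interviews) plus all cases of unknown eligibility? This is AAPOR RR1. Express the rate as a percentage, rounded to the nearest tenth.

Num: 193
Denom: 193 + 18 + 57 + 111 + 6 + 30 = 415
RR1 = 193 / 415 = 0.4651

46.5%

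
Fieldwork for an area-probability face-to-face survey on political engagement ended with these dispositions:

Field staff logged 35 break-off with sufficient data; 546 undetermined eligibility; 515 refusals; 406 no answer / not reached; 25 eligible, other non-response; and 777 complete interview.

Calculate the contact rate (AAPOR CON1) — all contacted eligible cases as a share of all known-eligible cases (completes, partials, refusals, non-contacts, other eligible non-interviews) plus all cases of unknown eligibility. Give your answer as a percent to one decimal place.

Top: 777 + 35 + 515 + 25 = 1352
Denominator: 777 + 35 + 515 + 406 + 25 + 546 = 2304
CON1 = 1352 / 2304 = 0.5868

58.7%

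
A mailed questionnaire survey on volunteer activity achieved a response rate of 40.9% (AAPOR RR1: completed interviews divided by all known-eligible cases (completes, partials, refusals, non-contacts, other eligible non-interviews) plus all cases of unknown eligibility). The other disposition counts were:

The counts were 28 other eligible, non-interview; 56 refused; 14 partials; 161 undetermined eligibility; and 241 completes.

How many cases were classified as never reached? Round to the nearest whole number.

RR1 = 241 / D = 0.409
D = 241 / 0.409 = 589.2
Remaining denominator categories sum to 500
never reached = 589.2 − 500 ≈ 89

89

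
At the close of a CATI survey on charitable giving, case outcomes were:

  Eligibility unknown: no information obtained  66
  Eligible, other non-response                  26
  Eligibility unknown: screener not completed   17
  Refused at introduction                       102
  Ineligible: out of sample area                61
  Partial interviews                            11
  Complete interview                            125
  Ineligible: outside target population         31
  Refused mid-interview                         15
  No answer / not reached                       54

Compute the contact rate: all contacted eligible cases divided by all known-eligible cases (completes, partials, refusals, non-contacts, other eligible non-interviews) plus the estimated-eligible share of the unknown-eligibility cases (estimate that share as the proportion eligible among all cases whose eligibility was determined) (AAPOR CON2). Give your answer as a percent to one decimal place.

70.1%

Refusals = 102 + 15 = 117
Undetermined eligibility = 17 + 66 = 83
Out of scope = 31 + 61 = 92
Top: 125 + 11 + 117 + 26 = 279
Eligible (known): 125 + 11 + 117 + 54 + 26 = 333
e = 333 / (333 + 92) = 333 / 425 = 0.7835
e × U: 0.7835 × 83 = 65.03
Base: 333 + 65.03 = 398.03
CON2 = 279 / 398.03 = 0.7010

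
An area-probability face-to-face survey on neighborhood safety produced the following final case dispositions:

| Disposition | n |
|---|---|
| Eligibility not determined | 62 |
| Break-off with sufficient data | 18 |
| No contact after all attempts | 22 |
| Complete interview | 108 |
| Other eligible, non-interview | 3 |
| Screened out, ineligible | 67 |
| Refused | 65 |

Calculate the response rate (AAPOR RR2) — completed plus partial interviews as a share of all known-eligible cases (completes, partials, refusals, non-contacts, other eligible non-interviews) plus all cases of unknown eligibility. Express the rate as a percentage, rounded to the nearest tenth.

Numerator → 108 + 18 = 126
Base → 108 + 18 + 65 + 22 + 3 + 62 = 278
RR2 = 126 / 278 = 0.4532

45.3%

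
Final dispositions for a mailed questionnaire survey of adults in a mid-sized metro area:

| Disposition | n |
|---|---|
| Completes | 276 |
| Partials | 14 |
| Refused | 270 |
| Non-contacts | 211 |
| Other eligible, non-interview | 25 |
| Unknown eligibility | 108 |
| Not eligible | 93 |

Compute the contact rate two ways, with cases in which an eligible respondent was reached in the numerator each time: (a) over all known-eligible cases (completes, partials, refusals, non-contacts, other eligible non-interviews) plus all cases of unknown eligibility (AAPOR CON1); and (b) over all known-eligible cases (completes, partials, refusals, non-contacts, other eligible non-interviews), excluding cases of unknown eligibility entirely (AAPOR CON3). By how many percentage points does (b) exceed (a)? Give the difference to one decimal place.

Numerator = 276 + 14 + 270 + 25 = 585
Denominator = 276 + 14 + 270 + 211 + 25 + 108 = 904
CON1 = 585 / 904 = 0.6471
Denominator = 276 + 14 + 270 + 211 + 25 = 796
CON3 = 585 / 796 = 0.7349
Difference = 73.49 − 64.71 = 8.78 percentage points

8.8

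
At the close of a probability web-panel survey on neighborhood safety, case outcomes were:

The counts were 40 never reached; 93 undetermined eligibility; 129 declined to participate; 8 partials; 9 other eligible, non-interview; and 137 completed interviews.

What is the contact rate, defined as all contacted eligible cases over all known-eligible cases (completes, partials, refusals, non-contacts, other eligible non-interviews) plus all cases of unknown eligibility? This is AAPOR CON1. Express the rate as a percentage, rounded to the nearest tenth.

68.0%

Num: 137 + 8 + 129 + 9 = 283
Base: 137 + 8 + 129 + 40 + 9 + 93 = 416
CON1 = 283 / 416 = 0.6803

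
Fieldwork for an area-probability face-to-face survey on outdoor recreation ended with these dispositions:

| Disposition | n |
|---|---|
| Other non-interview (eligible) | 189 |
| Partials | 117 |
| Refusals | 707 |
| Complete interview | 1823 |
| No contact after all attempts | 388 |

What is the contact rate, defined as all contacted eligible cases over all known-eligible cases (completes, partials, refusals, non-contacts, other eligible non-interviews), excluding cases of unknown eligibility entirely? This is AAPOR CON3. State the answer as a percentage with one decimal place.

Numerator → 1823 + 117 + 707 + 189 = 2836
Denom → 1823 + 117 + 707 + 388 + 189 = 3224
CON3 = 2836 / 3224 = 0.8797

88.0%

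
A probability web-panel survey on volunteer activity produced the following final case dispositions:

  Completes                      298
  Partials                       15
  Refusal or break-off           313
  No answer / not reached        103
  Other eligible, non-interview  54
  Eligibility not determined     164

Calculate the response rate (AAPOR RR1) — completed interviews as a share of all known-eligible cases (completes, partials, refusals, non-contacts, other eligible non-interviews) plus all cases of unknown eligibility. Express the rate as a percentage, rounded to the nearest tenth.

31.5%

Num → 298
Denominator → 298 + 15 + 313 + 103 + 54 + 164 = 947
RR1 = 298 / 947 = 0.3147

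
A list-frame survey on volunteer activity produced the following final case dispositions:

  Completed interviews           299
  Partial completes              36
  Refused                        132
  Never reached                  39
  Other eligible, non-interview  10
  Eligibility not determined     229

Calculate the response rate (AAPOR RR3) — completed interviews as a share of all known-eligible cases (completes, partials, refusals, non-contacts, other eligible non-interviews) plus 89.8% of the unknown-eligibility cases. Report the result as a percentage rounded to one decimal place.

Top = 299
Eligible (known) = 299 + 36 + 132 + 39 + 10 = 516
Estimated eligible among unknowns = 0.8980 × 229 = 205.64
Denom = 516 + 205.64 = 721.64
RR3 = 299 / 721.64 = 0.4143

41.4%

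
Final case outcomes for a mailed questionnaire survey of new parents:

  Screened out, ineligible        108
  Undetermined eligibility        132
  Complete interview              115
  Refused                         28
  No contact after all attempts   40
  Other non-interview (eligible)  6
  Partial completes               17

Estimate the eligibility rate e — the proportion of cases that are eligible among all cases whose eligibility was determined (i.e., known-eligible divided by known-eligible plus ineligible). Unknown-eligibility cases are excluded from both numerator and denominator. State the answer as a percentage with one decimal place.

65.6%

Determined eligible: 115 + 17 + 28 + 40 + 6 = 206
e = 206 / (206 + 108) = 206 / 314 = 0.6561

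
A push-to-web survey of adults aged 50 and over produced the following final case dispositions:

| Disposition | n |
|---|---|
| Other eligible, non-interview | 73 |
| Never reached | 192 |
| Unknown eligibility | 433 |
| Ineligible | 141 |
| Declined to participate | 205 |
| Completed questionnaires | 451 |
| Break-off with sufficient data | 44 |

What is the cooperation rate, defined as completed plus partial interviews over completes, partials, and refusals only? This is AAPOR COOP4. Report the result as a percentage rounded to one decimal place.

Top → 451 + 44 = 495
Denom → 451 + 44 + 205 = 700
COOP4 = 495 / 700 = 0.7071

70.7%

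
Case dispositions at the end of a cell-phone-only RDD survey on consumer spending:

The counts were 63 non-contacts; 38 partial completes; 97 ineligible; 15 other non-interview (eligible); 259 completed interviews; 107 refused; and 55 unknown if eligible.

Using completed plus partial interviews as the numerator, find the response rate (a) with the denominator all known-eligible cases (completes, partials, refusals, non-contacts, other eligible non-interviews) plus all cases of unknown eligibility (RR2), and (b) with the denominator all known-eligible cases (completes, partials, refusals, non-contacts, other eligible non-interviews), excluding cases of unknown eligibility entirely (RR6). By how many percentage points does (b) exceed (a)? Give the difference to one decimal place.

6.3

Top: 259 + 38 = 297
Denom: 259 + 38 + 107 + 63 + 15 + 55 = 537
RR2 = 297 / 537 = 0.5531
Denom: 259 + 38 + 107 + 63 + 15 = 482
RR6 = 297 / 482 = 0.6162
Difference = 61.62 − 55.31 = 6.31 percentage points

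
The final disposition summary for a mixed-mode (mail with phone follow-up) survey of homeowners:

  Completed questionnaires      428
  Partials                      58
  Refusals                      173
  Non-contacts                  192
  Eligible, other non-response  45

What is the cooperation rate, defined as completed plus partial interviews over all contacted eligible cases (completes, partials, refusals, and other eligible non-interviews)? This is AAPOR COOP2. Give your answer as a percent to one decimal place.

Top → 428 + 58 = 486
Denom → 428 + 58 + 173 + 45 = 704
COOP2 = 486 / 704 = 0.6903

69.0%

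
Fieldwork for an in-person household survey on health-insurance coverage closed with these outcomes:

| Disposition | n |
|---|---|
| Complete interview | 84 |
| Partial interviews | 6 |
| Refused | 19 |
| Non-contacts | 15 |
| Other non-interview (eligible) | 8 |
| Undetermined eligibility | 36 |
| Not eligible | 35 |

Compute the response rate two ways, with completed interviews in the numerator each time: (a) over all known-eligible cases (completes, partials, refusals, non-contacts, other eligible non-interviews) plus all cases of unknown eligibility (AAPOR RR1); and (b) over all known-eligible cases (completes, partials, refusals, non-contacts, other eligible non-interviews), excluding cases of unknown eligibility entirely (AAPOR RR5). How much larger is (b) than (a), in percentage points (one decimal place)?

Top → 84
Base → 84 + 6 + 19 + 15 + 8 + 36 = 168
RR1 = 84 / 168 = 0.5000
Base → 84 + 6 + 19 + 15 + 8 = 132
RR5 = 84 / 132 = 0.6364
Difference = 63.64 − 50.00 = 13.64 percentage points

13.6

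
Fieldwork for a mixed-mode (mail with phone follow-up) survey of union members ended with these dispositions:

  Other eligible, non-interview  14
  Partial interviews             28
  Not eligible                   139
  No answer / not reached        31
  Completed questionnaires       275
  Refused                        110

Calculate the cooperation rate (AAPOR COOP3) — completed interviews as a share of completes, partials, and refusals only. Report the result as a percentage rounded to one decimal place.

Num → 275
Denom → 275 + 28 + 110 = 413
COOP3 = 275 / 413 = 0.6659

66.6%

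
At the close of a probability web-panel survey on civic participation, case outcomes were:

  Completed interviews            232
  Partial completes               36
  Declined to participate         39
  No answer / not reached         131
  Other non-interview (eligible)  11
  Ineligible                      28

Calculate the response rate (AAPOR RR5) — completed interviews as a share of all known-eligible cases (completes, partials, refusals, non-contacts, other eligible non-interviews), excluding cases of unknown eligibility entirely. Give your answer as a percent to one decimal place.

51.7%

Numerator → 232
Denom → 232 + 36 + 39 + 131 + 11 = 449
RR5 = 232 / 449 = 0.5167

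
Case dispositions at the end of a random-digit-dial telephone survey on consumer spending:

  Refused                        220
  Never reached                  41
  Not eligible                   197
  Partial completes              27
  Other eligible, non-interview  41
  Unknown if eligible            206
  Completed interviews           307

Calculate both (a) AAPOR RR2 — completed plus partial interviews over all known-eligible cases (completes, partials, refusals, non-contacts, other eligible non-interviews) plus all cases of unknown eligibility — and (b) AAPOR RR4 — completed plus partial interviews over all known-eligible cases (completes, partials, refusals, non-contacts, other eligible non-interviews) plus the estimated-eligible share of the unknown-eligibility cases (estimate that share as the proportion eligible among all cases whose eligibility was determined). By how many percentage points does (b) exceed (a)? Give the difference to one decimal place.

Numerator → 307 + 27 = 334
Denominator → 307 + 27 + 220 + 41 + 41 + 206 = 842
RR2 = 334 / 842 = 0.3967
Eligible (known) → 307 + 27 + 220 + 41 + 41 = 636
e = 636 / (636 + 197) = 636 / 833 = 0.7635
Eligible share of unknowns → 0.7635 × 206 = 157.28
Denominator → 636 + 157.28 = 793.28
RR4 = 334 / 793.28 = 0.4210
Difference = 42.10 − 39.67 = 2.43 percentage points

2.4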